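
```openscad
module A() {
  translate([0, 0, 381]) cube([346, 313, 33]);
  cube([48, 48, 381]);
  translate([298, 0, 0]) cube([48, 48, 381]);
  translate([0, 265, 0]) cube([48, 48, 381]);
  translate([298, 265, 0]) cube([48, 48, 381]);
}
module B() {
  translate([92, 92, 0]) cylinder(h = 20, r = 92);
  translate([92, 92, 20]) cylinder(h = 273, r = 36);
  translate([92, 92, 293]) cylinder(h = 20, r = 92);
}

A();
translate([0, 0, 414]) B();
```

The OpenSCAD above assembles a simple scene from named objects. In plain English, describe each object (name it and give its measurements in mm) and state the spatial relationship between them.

A is a four-legged stool. The seat is 346×313 mm, 33 mm thick, top at z = 414 mm. It stands on four square legs, each 48×48 mm in cross-section, from z = 0 to the seat underside, each flush with a corner of the seat.

B is a spool: two coaxial disc flanges of radius 92 mm and thickness 20 mm, joined by a core cylinder of radius 36 mm and height 273 mm. The lower flange rests on z = 0 and the three cylinders share a vertical axis.

The spool is on top of the stool.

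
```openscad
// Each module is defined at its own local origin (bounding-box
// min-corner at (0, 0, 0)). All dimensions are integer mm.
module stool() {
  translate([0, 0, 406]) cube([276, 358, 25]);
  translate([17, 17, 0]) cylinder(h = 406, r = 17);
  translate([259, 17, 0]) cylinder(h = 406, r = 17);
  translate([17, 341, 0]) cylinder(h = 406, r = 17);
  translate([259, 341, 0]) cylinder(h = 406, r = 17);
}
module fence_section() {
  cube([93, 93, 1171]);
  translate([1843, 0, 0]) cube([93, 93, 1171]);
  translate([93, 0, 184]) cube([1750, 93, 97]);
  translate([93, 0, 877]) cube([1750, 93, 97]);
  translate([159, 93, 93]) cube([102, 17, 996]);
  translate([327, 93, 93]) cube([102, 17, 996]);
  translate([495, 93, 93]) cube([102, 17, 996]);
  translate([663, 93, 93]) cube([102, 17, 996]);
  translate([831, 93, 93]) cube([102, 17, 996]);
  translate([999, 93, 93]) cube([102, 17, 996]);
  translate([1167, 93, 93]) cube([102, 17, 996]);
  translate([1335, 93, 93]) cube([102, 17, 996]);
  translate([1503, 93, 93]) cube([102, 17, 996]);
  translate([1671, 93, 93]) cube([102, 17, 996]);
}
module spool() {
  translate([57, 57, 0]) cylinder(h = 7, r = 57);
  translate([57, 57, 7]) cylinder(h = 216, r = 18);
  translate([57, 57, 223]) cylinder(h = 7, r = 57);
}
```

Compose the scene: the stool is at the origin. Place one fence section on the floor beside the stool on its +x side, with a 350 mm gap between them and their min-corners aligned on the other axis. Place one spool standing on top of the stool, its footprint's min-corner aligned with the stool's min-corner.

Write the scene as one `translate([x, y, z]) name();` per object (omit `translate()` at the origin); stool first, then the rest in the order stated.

stool();
translate([626, 0, 0]) fence_section();
translate([0, 0, 431]) spool();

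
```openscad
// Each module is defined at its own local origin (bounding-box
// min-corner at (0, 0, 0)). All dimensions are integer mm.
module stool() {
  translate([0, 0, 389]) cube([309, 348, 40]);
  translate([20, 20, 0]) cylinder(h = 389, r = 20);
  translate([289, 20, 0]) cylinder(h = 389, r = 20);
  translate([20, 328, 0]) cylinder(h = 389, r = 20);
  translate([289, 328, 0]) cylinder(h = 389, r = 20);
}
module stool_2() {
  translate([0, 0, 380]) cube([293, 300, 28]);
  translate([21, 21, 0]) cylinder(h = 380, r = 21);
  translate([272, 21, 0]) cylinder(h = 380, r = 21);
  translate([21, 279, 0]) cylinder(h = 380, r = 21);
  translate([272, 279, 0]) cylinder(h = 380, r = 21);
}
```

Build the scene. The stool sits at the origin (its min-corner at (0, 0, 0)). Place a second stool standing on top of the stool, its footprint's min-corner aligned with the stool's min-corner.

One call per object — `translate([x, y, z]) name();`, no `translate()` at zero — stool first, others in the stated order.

stool();
translate([0, 0, 429]) stool_2();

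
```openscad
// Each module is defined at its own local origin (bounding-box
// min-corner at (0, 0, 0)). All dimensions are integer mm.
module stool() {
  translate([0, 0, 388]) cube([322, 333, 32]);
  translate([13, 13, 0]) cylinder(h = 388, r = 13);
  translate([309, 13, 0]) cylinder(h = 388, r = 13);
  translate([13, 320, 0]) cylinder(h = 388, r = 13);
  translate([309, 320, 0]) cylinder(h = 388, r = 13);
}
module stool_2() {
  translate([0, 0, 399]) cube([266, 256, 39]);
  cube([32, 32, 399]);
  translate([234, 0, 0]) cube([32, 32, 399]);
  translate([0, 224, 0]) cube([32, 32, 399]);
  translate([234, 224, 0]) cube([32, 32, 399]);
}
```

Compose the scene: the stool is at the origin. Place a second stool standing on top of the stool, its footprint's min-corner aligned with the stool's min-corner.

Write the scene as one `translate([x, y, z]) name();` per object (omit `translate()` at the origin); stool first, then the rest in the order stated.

stool();
translate([0, 0, 420]) stool_2();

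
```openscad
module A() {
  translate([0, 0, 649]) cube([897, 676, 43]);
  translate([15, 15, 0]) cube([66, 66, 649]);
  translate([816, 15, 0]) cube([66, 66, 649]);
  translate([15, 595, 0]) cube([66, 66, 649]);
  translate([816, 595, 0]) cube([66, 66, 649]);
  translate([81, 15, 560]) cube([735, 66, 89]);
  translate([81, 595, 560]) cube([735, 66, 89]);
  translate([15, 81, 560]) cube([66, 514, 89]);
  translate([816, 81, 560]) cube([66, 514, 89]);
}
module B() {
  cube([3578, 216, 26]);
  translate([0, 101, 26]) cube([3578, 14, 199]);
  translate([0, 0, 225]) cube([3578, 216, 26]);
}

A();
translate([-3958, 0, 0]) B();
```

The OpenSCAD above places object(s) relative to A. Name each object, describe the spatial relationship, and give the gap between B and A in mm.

A is a table. B is an I-beam. The I-beam is on the floor beside the table on its −x side. The gap between the I-beam and the table is 380 mm.

The I-beam's nearest face is 380 mm from the table's −x face.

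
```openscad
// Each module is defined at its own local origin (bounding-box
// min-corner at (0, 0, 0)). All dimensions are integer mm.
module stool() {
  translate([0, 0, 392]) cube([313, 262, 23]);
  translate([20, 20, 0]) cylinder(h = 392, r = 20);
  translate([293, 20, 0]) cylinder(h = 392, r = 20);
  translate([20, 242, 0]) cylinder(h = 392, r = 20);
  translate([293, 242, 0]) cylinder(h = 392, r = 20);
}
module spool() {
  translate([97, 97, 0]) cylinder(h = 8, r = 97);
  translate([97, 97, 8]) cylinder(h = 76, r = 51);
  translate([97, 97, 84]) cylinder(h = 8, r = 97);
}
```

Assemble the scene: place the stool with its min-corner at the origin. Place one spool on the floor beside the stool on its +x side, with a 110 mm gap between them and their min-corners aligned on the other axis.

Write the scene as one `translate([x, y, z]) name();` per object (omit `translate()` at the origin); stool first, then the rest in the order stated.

stool();
translate([423, 0, 0]) spool();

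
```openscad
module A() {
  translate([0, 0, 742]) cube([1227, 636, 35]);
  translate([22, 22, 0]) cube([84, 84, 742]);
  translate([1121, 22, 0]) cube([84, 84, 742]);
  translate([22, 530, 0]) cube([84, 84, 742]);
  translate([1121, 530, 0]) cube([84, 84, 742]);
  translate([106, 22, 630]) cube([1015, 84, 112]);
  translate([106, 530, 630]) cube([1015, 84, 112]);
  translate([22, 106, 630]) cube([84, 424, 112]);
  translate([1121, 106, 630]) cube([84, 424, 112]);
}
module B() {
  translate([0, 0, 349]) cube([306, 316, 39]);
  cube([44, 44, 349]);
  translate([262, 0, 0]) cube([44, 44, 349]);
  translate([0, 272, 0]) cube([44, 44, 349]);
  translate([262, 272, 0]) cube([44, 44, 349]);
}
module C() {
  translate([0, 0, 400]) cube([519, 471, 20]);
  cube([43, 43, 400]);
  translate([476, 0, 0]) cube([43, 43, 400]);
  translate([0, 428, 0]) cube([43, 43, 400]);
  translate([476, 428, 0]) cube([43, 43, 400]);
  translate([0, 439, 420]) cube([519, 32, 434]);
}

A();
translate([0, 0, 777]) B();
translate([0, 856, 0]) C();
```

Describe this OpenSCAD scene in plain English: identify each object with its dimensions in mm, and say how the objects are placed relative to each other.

A is a rectangular dining table. The top is 1227×636×35 mm with its upper surface at z = 777 mm. It stands on four 84×84 mm square legs, each inset 22 mm from the nearest pair of top edges, running from the floor to the underside of the top. Four apron rails, 84 mm thick and 112 mm tall, run between adjacent legs with their top edges flush with the underside of the top and their outer faces flush with the legs' outer faces.

B is a four-legged stool. The seat is 306×316 mm, 39 mm thick, top at z = 388 mm. It stands on four square legs, each 44×44 mm in cross-section, from z = 0 to the seat underside, each flush with a corner of the seat.

C is a chair. The seat is a 519×471×20 mm slab with its top at z = 420 mm, on four 43×43 mm corner legs (flush with the seat edges, standing on z = 0). A flat backrest 32 mm thick, 434 mm tall, spans the full seat width and rises from the seat top along its +y edge, rear face flush with the rear of the seat.

The stool is on top of the table. The chair is on the floor beside the table on its +y side.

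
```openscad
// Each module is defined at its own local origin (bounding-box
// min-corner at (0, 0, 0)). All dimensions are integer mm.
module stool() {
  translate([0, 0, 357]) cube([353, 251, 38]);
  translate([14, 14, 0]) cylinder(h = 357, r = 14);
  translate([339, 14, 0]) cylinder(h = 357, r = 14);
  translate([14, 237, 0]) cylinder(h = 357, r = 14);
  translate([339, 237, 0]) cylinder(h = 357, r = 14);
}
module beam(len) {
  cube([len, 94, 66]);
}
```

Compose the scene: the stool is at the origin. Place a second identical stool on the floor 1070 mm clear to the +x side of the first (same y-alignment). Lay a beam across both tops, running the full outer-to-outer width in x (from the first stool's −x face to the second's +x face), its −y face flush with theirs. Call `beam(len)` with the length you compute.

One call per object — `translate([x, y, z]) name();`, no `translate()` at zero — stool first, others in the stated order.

stool();
translate([1423, 0, 0]) stool();
translate([0, 0, 395]) beam(1776);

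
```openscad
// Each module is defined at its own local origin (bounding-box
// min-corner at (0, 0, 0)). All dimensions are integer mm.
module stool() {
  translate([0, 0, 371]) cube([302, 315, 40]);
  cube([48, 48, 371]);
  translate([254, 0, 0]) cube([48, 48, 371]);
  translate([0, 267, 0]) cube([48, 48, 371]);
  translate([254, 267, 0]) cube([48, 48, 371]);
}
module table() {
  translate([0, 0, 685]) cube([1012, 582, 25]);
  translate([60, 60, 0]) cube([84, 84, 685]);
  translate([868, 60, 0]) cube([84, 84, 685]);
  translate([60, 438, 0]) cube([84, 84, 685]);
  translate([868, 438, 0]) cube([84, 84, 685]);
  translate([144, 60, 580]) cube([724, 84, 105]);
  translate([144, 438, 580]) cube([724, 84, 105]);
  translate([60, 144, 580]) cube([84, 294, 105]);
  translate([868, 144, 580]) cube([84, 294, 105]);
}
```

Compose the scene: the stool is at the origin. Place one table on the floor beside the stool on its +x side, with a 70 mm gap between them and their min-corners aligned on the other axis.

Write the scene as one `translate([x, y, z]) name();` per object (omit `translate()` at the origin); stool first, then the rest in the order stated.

stool();
translate([372, 0, 0]) table();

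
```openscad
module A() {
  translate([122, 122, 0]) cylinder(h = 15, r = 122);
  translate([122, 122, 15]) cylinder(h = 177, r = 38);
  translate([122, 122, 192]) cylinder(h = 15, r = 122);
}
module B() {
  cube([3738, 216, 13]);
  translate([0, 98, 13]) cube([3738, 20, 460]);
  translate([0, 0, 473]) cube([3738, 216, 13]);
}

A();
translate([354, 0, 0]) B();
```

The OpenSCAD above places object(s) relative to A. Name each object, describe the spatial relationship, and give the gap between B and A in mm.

A is a spool. B is an I-beam. The I-beam is on the floor beside the spool on its +x side. The gap between the I-beam and the spool is 110 mm.

The I-beam's nearest face is 110 mm from the spool's +x face.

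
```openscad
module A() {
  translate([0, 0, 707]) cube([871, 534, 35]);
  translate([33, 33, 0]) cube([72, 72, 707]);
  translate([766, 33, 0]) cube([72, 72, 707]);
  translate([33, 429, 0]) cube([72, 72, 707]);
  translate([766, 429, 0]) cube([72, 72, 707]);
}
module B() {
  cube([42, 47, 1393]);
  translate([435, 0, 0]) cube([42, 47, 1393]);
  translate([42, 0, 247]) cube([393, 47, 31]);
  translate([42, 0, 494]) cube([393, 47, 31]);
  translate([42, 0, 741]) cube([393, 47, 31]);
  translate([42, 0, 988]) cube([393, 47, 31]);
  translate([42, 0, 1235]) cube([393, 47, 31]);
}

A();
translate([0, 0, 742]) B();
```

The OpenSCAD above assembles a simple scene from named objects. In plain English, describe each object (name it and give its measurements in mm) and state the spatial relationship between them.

A is a rectangular dining table. The top is 871×534×35 mm with its upper surface at z = 742 mm. It stands on four 72×72 mm square legs, each inset 33 mm from the nearest pair of top edges, running from the floor to the underside of the top.

B is a wooden ladder with two side rails of 42×47 mm section and 1393 mm height, set 477 mm apart overall. Between them run 5 rectangular rungs (47 mm deep, 31 mm thick), front faces flush with the rails' −y face. The bottom of the first rung is 247 mm above the floor and each subsequent rung is 247 mm higher than the one below.

The ladder is on top of the table.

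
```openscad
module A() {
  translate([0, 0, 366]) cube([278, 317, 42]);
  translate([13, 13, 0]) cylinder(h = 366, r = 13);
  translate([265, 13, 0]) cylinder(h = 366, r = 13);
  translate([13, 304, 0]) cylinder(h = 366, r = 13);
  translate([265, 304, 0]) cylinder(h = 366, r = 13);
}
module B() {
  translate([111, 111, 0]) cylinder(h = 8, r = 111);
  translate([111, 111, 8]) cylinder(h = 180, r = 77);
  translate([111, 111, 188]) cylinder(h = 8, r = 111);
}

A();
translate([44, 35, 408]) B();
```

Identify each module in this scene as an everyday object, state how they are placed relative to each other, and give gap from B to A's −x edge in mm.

The spool's min-x is at 44; the stool's min-x is 0; gap = 44 mm.

A is a stool. B is a spool. The spool is on top of the stool. The gap from the spool to the stool's −x edge is 44 mm.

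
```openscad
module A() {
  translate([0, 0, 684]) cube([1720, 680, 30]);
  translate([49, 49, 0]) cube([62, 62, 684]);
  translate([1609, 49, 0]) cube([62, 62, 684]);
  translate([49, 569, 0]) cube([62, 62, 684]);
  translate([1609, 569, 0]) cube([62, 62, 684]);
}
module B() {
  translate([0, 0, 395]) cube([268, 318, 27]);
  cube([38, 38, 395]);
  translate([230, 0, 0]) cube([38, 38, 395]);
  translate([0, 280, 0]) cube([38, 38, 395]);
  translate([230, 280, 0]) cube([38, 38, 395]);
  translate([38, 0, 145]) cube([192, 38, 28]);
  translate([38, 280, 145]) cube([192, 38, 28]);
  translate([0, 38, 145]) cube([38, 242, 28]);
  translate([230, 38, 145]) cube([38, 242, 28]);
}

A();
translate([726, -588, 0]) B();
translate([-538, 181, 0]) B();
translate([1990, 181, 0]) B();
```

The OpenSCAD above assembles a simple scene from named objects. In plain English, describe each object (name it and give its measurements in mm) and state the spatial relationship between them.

A is a rectangular dining table. The top is 1720×680×30 mm with its upper surface at z = 714 mm. It stands on four 62×62 mm square legs, each inset 49 mm from the nearest pair of top edges, running from the floor to the underside of the top.

B is a simple wooden stool: a rectangular seat 268 mm (x) by 318 mm (y), 27 mm thick, top face at z = 422 mm, on four square legs, each 38×38 mm in cross-section. The legs rest on z = 0, each flush with a corner of the seat. Four stretchers, 38 mm wide and 28 mm tall, connect adjacent legs with their undersides at z = 145 mm, each running between the inner faces of the legs it joins and aligned with the legs' outer faces on the other axis.

Three stools sit around the table at the −y, −x, +x sides.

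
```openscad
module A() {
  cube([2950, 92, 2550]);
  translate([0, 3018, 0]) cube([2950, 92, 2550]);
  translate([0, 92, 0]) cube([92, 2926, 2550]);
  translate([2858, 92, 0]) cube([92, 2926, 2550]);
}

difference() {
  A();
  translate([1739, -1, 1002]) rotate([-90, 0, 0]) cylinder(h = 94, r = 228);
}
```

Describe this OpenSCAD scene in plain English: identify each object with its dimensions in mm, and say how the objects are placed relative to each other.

A is the wall frame of a small rectangular building: four walls, each 2550 mm tall and 92 mm thick, enclosing a footprint 2950 mm (x) by 3110 mm (y) outside-to-outside, with no floor or roof. The front and back walls (the −y and +y sides) span the full width; the two side walls fit between them.

The house frame has a circular hole of radius 228 mm through its front wall, centred at (x = 1739, z = 1002).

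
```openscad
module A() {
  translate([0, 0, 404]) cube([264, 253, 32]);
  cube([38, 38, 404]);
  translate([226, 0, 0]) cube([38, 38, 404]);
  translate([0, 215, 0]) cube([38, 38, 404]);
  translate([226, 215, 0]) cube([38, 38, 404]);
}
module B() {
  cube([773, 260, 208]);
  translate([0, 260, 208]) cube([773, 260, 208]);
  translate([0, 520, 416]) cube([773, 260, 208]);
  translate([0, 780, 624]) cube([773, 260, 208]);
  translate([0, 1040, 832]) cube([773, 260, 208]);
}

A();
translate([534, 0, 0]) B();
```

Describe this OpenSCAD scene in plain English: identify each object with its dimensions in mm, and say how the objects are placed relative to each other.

A is a four-legged stool. The seat is 264×253 mm, 32 mm thick, top at z = 436 mm. It stands on four square legs, each 38×38 mm in cross-section, from z = 0 to the seat underside, each flush with a corner of the seat.

B is a straight staircase of 5 solid steps. Each step is 773 mm wide (x), 260 mm deep (y, the going) and 208 mm tall (the rise). The first step rests on the floor; each subsequent step sits one going further in +y and one rise higher in +z, directly behind and above the previous step with no overlap.

The staircase is on the floor beside the stool on its +x side.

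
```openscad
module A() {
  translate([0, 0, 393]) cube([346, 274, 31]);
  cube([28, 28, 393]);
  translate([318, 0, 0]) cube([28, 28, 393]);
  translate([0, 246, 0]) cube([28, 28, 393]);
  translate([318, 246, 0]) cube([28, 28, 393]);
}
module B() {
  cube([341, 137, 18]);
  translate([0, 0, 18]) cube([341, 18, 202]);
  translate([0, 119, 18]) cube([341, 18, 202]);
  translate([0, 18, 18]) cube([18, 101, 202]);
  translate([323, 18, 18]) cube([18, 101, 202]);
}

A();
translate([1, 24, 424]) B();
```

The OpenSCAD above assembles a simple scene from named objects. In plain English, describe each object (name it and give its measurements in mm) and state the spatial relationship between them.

A is a four-legged stool. The seat is a 346×274×31 mm slab whose top surface is at z = 424 mm; four square legs, each 28×28 mm in cross-section, run from the floor (z = 0) to the underside of the seat, each flush with a corner of the seat.

B is an open storage box with external size 341×137×220 mm and wall thickness 18 mm (the base is also 18 mm thick). The base covers the whole footprint; the four walls stand on the base, with the y-facing walls full-width and the x-facing walls fitting between their inner faces.

The open box is on top of the stool.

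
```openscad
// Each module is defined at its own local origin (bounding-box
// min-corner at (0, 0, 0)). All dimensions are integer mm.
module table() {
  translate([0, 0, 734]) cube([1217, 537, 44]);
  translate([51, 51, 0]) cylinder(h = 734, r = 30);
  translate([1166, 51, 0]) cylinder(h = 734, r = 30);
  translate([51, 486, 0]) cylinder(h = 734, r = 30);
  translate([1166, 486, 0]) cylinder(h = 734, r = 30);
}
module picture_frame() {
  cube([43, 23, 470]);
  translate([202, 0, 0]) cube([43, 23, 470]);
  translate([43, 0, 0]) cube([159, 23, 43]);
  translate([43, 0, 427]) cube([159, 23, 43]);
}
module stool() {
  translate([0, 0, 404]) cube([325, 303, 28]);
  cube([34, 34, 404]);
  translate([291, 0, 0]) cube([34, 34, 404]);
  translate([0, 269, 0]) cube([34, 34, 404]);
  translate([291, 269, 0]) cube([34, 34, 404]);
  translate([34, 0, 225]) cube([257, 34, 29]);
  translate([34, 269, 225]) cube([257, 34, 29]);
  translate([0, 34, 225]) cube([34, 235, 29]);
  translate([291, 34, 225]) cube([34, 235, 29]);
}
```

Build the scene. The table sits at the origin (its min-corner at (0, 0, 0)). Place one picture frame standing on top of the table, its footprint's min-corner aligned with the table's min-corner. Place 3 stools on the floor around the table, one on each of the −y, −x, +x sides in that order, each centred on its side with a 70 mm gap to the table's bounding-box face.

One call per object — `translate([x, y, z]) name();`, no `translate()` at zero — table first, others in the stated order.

table();
translate([0, 0, 778]) picture_frame();
translate([446, -373, 0]) stool();
translate([-395, 117, 0]) stool();
translate([1287, 117, 0]) stool();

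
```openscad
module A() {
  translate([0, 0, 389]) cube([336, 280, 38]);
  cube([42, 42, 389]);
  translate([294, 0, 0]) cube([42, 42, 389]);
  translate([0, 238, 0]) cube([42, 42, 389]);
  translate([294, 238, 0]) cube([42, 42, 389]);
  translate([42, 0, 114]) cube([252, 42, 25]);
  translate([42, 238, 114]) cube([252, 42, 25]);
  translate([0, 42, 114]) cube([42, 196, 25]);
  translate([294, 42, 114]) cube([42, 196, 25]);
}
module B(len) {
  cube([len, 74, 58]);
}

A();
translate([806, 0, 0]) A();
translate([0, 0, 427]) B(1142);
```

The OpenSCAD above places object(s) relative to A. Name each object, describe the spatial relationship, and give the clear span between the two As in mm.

Second stool starts at x = 806; first ends at x = 336; clear span = 806 − 336 = 470 mm.

A is a stool. B is a beam. A beam spans the tops of two stools. The clear span between the two stools is 470 mm.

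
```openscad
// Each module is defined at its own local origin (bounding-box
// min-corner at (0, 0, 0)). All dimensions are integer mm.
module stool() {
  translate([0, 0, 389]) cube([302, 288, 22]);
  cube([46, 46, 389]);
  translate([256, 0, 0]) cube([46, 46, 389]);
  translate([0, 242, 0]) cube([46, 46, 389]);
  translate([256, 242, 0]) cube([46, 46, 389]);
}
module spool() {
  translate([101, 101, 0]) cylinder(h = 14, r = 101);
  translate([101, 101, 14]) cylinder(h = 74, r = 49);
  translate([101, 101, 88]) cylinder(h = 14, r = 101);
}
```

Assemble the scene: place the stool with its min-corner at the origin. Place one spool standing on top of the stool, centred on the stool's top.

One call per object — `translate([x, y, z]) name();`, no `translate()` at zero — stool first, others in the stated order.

stool();
translate([50, 43, 411]) spool();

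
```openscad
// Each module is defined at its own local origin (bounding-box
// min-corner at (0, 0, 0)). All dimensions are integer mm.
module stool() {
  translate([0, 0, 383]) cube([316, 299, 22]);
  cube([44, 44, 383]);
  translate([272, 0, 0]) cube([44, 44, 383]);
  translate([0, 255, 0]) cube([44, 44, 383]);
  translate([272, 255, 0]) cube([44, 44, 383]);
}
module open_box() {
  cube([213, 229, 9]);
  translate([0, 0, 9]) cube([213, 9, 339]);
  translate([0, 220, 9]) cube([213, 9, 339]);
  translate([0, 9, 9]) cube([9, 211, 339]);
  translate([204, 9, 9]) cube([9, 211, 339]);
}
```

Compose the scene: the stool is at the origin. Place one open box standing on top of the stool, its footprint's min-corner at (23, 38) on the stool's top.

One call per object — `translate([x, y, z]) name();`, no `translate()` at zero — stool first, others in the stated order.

stool();
translate([23, 38, 405]) open_box();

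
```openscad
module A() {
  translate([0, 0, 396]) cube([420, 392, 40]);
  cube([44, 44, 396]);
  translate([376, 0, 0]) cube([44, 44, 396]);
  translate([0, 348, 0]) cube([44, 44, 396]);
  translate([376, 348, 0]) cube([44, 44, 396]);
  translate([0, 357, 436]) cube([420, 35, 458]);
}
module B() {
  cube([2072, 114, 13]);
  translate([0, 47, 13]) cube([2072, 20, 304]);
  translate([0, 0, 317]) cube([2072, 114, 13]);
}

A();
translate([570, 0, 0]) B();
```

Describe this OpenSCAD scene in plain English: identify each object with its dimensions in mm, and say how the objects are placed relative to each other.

A is a chair: 420×392 mm seat, 40 mm thick, top at z = 436 mm, on four 44 mm square corner legs flush with the seat edges. A 35 mm thick backrest slab spans the full seat width, extending 458 mm above the seat top, its back face flush with the seat's +y edge.

B is an I-beam lying along x, 2072 mm long. Overall section height 330 mm. Two flanges 114 mm wide (y) and 13 mm thick, one on the floor and one at the top; a web 20 mm thick runs between them, centred on the flange width.

The I-beam is on the floor beside the chair on its +x side.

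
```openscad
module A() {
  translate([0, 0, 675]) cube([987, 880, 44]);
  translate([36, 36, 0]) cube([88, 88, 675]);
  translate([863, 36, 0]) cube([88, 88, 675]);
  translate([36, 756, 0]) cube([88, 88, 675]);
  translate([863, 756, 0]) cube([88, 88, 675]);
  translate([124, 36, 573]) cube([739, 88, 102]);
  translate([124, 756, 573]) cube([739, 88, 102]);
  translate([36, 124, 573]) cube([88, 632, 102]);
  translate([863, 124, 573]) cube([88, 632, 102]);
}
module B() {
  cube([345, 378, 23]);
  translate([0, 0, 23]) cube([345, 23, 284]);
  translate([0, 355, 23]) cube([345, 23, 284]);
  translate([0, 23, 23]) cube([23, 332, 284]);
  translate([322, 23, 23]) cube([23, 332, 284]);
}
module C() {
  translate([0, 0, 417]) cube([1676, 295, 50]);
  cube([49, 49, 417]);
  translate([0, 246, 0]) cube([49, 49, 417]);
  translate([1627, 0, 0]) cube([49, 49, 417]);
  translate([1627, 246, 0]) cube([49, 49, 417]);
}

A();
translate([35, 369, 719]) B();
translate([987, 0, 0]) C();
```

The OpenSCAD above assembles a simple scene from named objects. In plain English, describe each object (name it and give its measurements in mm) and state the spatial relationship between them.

A is a table: top 987 mm (x) × 880 mm (y), 44 mm thick, upper face at z = 719 mm, on four 88×88 mm square legs, each inset 36 mm from the nearest pair of top edges, running from z = 0 to the bottom of the top. Four apron rails, 88 mm thick and 102 mm tall, run between adjacent legs with their top edges flush with the underside of the top and their outer faces flush with the legs' outer faces.

B is an open-topped rectangular box: outside dimensions 345×378×307 mm, with a uniform wall and base thickness of 23 mm. The base is a full 345×378 slab on the floor; four walls sit on top of the base. The front and back walls (the −y and +y sides) span the full width; the two side walls fit between them.

C is a bench: a 1676×295 mm seat slab, 50 mm thick, top at z = 467 mm, on four 49×49 mm square legs flush with the seat corners and standing on z = 0.

The open box is on top of the table. The bench is against the table's +x side, with their −y faces flush.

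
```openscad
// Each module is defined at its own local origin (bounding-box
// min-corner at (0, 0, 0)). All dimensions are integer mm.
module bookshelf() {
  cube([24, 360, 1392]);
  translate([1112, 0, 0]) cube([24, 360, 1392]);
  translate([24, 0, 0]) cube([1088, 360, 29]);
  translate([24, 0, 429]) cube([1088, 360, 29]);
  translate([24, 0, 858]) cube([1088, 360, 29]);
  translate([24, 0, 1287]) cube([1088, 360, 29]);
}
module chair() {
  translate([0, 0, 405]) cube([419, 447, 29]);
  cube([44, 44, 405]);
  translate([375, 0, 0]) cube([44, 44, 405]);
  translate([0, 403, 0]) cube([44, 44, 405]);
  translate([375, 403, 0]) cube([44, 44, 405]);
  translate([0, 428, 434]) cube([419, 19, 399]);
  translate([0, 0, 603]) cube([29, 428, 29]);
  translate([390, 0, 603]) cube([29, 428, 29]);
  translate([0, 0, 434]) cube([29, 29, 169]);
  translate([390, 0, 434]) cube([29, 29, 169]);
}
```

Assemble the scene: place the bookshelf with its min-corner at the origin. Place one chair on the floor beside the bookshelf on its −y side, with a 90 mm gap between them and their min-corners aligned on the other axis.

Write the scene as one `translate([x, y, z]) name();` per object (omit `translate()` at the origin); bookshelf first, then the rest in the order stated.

bookshelf();
translate([0, -537, 0]) chair();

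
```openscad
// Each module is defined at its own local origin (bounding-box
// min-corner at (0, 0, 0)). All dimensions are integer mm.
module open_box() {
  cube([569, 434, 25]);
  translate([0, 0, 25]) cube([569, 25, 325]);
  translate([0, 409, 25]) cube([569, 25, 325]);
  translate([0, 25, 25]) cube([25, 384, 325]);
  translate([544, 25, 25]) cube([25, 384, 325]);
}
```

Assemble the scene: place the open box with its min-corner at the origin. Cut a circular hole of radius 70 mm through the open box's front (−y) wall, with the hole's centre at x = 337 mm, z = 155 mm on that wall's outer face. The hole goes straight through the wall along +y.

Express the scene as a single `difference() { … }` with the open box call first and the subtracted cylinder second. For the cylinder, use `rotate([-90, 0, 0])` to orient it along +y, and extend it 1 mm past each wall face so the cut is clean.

difference() {
  open_box();
  translate([337, -1, 155]) rotate([-90, 0, 0]) cylinder(h = 27, r = 70);
}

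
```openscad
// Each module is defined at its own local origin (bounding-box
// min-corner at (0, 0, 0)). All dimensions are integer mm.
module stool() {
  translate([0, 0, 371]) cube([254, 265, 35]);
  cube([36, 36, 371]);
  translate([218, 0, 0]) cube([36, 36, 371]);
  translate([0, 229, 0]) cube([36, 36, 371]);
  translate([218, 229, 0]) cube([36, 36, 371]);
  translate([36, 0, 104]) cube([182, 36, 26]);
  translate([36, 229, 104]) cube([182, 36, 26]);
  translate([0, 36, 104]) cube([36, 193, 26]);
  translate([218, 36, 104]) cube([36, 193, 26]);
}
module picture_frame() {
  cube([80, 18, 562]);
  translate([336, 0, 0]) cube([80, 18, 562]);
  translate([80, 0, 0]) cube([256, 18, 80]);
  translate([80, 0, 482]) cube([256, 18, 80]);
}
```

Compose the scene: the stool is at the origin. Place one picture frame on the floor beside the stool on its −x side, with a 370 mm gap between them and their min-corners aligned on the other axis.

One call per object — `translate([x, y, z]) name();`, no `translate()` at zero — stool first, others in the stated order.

stool();
translate([-786, 0, 0]) picture_frame();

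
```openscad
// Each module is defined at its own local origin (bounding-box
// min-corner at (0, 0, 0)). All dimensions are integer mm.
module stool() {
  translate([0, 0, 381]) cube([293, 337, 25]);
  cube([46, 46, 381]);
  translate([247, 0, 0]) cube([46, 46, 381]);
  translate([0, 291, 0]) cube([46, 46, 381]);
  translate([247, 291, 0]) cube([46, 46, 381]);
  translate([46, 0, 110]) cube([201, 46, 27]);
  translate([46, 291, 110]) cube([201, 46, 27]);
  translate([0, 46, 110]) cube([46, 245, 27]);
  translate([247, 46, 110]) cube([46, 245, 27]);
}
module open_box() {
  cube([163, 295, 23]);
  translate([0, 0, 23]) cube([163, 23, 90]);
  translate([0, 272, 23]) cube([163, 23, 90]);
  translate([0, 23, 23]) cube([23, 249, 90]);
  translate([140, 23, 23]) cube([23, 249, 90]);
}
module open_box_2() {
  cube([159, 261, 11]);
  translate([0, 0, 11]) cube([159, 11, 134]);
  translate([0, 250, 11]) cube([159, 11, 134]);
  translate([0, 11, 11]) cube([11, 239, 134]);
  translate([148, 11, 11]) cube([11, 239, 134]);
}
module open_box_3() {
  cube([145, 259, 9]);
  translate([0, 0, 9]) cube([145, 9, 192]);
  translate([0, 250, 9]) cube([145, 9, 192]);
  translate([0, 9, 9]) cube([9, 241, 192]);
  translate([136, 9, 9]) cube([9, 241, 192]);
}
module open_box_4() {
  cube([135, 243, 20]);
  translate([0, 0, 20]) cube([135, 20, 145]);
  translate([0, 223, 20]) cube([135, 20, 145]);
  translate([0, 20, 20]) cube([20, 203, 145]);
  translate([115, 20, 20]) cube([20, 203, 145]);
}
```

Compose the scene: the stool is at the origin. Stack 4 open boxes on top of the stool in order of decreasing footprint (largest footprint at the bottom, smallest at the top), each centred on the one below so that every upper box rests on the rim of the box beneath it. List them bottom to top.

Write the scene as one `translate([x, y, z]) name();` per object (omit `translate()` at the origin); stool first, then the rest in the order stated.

stool();
translate([65, 21, 406]) open_box();
translate([67, 38, 519]) open_box_2();
translate([74, 39, 664]) open_box_3();
translate([79, 47, 865]) open_box_4();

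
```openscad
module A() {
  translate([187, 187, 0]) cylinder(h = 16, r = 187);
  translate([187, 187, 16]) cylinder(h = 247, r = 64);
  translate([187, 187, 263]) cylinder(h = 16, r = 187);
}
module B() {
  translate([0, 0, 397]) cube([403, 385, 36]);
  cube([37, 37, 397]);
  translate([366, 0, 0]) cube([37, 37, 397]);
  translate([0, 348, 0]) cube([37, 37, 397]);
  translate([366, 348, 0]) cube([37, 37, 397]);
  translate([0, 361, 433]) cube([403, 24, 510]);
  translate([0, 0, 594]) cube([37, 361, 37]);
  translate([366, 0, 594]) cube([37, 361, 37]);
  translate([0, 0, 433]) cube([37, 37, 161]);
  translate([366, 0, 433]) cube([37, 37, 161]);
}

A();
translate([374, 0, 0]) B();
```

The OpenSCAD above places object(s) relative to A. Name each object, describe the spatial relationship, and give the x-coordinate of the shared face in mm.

The spool's +x face and the chair's −x face are both at x = 374 mm.

A is a spool. B is a chair. The chair is against the spool's +x side, with their −y faces flush. The x-coordinate of the shared face is 374 mm.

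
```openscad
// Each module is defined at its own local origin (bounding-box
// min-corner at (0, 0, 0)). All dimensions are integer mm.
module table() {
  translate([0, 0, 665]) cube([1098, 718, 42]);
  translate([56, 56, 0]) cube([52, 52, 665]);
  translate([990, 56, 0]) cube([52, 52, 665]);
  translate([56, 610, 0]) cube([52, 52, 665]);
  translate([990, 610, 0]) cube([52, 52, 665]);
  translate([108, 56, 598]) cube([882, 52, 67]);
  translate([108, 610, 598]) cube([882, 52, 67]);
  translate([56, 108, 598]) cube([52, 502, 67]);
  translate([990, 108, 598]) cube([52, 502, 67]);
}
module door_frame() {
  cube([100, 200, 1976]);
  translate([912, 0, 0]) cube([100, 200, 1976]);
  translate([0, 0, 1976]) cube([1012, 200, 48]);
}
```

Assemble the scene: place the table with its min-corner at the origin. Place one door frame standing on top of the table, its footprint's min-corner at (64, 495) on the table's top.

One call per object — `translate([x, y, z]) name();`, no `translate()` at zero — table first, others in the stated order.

table();
translate([64, 495, 707]) door_frame();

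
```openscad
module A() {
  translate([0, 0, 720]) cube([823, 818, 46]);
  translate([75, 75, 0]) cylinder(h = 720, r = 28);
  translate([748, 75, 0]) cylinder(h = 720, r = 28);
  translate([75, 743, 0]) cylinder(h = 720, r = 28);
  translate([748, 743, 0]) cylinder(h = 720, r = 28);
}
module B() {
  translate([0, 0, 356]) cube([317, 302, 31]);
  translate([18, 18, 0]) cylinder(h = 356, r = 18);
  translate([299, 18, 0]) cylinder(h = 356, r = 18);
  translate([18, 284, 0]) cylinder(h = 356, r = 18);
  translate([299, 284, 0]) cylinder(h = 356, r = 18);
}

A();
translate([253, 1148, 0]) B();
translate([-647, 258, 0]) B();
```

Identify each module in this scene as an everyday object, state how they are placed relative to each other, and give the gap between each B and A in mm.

Each stool's nearest face is 330 mm from the table's bounding box.

A is a table. B is a stool. Two stools sit around the table at the +y, −x sides. The gap between each stool and the table is 330 mm.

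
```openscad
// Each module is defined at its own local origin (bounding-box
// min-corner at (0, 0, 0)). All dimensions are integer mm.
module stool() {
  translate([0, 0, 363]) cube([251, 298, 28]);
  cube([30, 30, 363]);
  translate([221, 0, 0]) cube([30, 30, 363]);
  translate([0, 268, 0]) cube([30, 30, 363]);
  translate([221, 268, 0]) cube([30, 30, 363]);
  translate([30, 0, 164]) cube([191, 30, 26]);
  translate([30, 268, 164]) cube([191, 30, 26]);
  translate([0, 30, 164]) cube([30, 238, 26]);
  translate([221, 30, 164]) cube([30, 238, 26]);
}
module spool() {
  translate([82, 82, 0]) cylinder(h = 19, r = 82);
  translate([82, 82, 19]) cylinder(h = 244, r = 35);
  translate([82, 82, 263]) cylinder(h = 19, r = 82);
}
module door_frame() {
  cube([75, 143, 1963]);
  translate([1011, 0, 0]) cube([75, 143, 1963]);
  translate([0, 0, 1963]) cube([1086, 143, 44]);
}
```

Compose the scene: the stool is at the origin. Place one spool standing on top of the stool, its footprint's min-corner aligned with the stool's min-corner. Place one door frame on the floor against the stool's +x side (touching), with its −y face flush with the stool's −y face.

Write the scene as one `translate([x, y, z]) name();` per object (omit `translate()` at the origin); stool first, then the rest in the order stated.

stool();
translate([0, 0, 391]) spool();
translate([251, 0, 0]) door_frame();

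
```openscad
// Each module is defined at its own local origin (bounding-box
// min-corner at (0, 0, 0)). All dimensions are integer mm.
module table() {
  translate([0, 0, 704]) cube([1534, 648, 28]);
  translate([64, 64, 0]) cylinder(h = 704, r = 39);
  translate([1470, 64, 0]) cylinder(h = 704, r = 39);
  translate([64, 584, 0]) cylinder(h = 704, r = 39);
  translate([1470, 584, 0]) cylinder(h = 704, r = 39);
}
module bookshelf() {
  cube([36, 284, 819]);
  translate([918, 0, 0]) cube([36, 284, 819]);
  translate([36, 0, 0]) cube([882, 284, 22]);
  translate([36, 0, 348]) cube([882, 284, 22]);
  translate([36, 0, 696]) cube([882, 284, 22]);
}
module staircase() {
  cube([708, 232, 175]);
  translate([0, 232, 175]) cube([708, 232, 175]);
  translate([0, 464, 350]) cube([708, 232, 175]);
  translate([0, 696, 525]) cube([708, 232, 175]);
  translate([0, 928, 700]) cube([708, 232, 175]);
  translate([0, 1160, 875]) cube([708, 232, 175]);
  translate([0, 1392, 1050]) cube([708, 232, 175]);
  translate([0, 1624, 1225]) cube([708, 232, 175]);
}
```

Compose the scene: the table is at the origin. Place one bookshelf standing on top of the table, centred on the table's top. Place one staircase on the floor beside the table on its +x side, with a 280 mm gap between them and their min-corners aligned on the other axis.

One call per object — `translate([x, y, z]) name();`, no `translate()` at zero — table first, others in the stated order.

table();
translate([290, 182, 732]) bookshelf();
translate([1814, 0, 0]) staircase();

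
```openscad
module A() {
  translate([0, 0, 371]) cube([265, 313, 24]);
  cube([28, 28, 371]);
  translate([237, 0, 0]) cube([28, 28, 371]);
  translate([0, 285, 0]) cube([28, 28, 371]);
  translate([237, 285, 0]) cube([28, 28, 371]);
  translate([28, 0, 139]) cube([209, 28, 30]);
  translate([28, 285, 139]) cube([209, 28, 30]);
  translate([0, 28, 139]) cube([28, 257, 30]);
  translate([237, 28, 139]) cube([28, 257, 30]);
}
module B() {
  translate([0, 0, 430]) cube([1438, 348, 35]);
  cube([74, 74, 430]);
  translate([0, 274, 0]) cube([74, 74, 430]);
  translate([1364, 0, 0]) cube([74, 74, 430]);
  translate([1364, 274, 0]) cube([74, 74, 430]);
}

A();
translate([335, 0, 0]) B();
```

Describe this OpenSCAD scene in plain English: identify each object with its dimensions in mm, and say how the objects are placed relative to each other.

A is a simple wooden stool: a rectangular seat 265 mm (x) by 313 mm (y), 24 mm thick, top face at z = 395 mm, on four square legs, each 28×28 mm in cross-section. The legs rest on z = 0, each flush with a corner of the seat. Four stretchers, 28 mm wide and 30 mm tall, connect adjacent legs with their undersides at z = 139 mm, each running between the inner faces of the legs it joins and aligned with the legs' outer faces on the other axis.

B is a long wooden bench with a 1438 mm (x) × 348 mm (y) seat, 35 mm thick, its top surface 465 mm above the floor. Four 74 mm square legs at the seat corners, flush with the edges, run from z = 0 to the seat underside.

The bench is on the floor beside the stool on its +x side.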